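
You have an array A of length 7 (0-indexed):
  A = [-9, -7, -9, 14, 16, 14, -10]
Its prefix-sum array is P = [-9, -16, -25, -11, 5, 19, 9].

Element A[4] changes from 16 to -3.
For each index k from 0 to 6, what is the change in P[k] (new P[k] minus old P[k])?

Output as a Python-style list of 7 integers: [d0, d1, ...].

Element change: A[4] 16 -> -3, delta = -19
For k < 4: P[k] unchanged, delta_P[k] = 0
For k >= 4: P[k] shifts by exactly -19
Delta array: [0, 0, 0, 0, -19, -19, -19]

Answer: [0, 0, 0, 0, -19, -19, -19]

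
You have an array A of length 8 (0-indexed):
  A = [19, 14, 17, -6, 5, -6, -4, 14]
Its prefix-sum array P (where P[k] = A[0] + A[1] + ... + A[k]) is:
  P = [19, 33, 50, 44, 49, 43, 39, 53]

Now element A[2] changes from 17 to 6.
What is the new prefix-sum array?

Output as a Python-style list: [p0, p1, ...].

Answer: [19, 33, 39, 33, 38, 32, 28, 42]

Derivation:
Change: A[2] 17 -> 6, delta = -11
P[k] for k < 2: unchanged (A[2] not included)
P[k] for k >= 2: shift by delta = -11
  P[0] = 19 + 0 = 19
  P[1] = 33 + 0 = 33
  P[2] = 50 + -11 = 39
  P[3] = 44 + -11 = 33
  P[4] = 49 + -11 = 38
  P[5] = 43 + -11 = 32
  P[6] = 39 + -11 = 28
  P[7] = 53 + -11 = 42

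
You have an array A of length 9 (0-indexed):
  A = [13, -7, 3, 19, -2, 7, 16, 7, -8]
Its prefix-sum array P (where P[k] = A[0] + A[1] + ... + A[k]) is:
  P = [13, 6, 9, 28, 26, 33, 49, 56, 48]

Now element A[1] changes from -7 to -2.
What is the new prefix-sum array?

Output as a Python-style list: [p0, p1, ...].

Change: A[1] -7 -> -2, delta = 5
P[k] for k < 1: unchanged (A[1] not included)
P[k] for k >= 1: shift by delta = 5
  P[0] = 13 + 0 = 13
  P[1] = 6 + 5 = 11
  P[2] = 9 + 5 = 14
  P[3] = 28 + 5 = 33
  P[4] = 26 + 5 = 31
  P[5] = 33 + 5 = 38
  P[6] = 49 + 5 = 54
  P[7] = 56 + 5 = 61
  P[8] = 48 + 5 = 53

Answer: [13, 11, 14, 33, 31, 38, 54, 61, 53]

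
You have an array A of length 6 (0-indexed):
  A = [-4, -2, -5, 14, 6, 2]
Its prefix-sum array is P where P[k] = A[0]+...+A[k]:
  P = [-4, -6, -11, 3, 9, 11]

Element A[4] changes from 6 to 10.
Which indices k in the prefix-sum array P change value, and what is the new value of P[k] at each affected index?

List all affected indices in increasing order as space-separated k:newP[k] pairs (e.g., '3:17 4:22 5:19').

P[k] = A[0] + ... + A[k]
P[k] includes A[4] iff k >= 4
Affected indices: 4, 5, ..., 5; delta = 4
  P[4]: 9 + 4 = 13
  P[5]: 11 + 4 = 15

Answer: 4:13 5:15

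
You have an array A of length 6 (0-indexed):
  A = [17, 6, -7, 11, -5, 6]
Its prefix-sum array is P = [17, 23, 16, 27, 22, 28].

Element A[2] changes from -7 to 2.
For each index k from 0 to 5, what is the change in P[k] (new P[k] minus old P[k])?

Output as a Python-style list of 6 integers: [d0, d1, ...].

Answer: [0, 0, 9, 9, 9, 9]

Derivation:
Element change: A[2] -7 -> 2, delta = 9
For k < 2: P[k] unchanged, delta_P[k] = 0
For k >= 2: P[k] shifts by exactly 9
Delta array: [0, 0, 9, 9, 9, 9]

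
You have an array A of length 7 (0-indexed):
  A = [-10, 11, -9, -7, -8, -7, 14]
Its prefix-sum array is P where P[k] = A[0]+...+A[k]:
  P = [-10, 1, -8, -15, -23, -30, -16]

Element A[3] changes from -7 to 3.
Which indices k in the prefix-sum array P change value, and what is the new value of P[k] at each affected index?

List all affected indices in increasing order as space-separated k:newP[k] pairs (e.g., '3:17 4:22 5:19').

P[k] = A[0] + ... + A[k]
P[k] includes A[3] iff k >= 3
Affected indices: 3, 4, ..., 6; delta = 10
  P[3]: -15 + 10 = -5
  P[4]: -23 + 10 = -13
  P[5]: -30 + 10 = -20
  P[6]: -16 + 10 = -6

Answer: 3:-5 4:-13 5:-20 6:-6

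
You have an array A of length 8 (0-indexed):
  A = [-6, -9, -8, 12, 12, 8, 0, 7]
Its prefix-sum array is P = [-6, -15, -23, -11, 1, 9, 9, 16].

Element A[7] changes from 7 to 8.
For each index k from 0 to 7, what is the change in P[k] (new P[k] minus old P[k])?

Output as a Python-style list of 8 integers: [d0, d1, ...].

Element change: A[7] 7 -> 8, delta = 1
For k < 7: P[k] unchanged, delta_P[k] = 0
For k >= 7: P[k] shifts by exactly 1
Delta array: [0, 0, 0, 0, 0, 0, 0, 1]

Answer: [0, 0, 0, 0, 0, 0, 0, 1]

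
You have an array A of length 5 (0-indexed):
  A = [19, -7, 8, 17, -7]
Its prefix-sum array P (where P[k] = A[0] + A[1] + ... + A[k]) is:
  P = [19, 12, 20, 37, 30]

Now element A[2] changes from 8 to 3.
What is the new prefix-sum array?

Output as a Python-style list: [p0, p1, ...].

Answer: [19, 12, 15, 32, 25]

Derivation:
Change: A[2] 8 -> 3, delta = -5
P[k] for k < 2: unchanged (A[2] not included)
P[k] for k >= 2: shift by delta = -5
  P[0] = 19 + 0 = 19
  P[1] = 12 + 0 = 12
  P[2] = 20 + -5 = 15
  P[3] = 37 + -5 = 32
  P[4] = 30 + -5 = 25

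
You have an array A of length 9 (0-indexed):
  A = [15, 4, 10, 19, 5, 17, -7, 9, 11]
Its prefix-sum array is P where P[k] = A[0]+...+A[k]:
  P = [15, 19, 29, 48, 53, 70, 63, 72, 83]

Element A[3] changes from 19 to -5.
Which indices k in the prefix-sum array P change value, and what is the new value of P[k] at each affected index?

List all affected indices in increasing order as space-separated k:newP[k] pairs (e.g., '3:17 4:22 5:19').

Answer: 3:24 4:29 5:46 6:39 7:48 8:59

Derivation:
P[k] = A[0] + ... + A[k]
P[k] includes A[3] iff k >= 3
Affected indices: 3, 4, ..., 8; delta = -24
  P[3]: 48 + -24 = 24
  P[4]: 53 + -24 = 29
  P[5]: 70 + -24 = 46
  P[6]: 63 + -24 = 39
  P[7]: 72 + -24 = 48
  P[8]: 83 + -24 = 59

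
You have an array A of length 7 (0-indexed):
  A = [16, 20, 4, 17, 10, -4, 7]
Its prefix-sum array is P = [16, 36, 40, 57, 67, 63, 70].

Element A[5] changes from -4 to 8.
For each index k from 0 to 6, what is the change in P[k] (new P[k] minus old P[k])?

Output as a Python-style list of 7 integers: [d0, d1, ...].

Answer: [0, 0, 0, 0, 0, 12, 12]

Derivation:
Element change: A[5] -4 -> 8, delta = 12
For k < 5: P[k] unchanged, delta_P[k] = 0
For k >= 5: P[k] shifts by exactly 12
Delta array: [0, 0, 0, 0, 0, 12, 12]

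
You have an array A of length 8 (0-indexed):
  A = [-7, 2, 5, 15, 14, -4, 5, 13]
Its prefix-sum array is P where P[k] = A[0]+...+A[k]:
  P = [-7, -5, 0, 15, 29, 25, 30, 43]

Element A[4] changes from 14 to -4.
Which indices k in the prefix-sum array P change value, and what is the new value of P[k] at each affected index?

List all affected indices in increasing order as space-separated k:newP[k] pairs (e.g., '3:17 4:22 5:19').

Answer: 4:11 5:7 6:12 7:25

Derivation:
P[k] = A[0] + ... + A[k]
P[k] includes A[4] iff k >= 4
Affected indices: 4, 5, ..., 7; delta = -18
  P[4]: 29 + -18 = 11
  P[5]: 25 + -18 = 7
  P[6]: 30 + -18 = 12
  P[7]: 43 + -18 = 25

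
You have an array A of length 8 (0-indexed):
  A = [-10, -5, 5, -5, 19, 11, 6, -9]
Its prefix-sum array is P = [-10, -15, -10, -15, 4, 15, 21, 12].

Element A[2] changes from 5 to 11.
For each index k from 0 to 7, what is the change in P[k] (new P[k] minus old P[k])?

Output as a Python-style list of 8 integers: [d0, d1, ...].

Element change: A[2] 5 -> 11, delta = 6
For k < 2: P[k] unchanged, delta_P[k] = 0
For k >= 2: P[k] shifts by exactly 6
Delta array: [0, 0, 6, 6, 6, 6, 6, 6]

Answer: [0, 0, 6, 6, 6, 6, 6, 6]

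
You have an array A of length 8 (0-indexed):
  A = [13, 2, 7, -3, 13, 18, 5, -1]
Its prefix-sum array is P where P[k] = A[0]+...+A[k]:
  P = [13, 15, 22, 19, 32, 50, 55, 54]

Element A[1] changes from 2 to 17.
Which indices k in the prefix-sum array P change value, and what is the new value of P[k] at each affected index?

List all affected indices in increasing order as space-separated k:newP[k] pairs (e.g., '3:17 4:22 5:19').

Answer: 1:30 2:37 3:34 4:47 5:65 6:70 7:69

Derivation:
P[k] = A[0] + ... + A[k]
P[k] includes A[1] iff k >= 1
Affected indices: 1, 2, ..., 7; delta = 15
  P[1]: 15 + 15 = 30
  P[2]: 22 + 15 = 37
  P[3]: 19 + 15 = 34
  P[4]: 32 + 15 = 47
  P[5]: 50 + 15 = 65
  P[6]: 55 + 15 = 70
  P[7]: 54 + 15 = 69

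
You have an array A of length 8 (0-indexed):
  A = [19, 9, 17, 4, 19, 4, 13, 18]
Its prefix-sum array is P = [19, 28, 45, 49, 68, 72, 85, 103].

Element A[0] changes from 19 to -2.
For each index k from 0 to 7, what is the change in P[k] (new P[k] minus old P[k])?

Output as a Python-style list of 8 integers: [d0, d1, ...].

Answer: [-21, -21, -21, -21, -21, -21, -21, -21]

Derivation:
Element change: A[0] 19 -> -2, delta = -21
For k < 0: P[k] unchanged, delta_P[k] = 0
For k >= 0: P[k] shifts by exactly -21
Delta array: [-21, -21, -21, -21, -21, -21, -21, -21]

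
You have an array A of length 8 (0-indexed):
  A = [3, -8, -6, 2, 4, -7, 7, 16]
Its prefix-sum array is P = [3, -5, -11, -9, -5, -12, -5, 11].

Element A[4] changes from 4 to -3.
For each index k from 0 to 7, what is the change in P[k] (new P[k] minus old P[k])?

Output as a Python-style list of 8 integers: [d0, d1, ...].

Element change: A[4] 4 -> -3, delta = -7
For k < 4: P[k] unchanged, delta_P[k] = 0
For k >= 4: P[k] shifts by exactly -7
Delta array: [0, 0, 0, 0, -7, -7, -7, -7]

Answer: [0, 0, 0, 0, -7, -7, -7, -7]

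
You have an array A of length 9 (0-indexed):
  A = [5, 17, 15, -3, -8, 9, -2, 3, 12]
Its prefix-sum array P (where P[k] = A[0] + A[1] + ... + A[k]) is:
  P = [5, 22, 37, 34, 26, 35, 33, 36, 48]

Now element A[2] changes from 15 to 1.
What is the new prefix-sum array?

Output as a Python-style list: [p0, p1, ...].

Change: A[2] 15 -> 1, delta = -14
P[k] for k < 2: unchanged (A[2] not included)
P[k] for k >= 2: shift by delta = -14
  P[0] = 5 + 0 = 5
  P[1] = 22 + 0 = 22
  P[2] = 37 + -14 = 23
  P[3] = 34 + -14 = 20
  P[4] = 26 + -14 = 12
  P[5] = 35 + -14 = 21
  P[6] = 33 + -14 = 19
  P[7] = 36 + -14 = 22
  P[8] = 48 + -14 = 34

Answer: [5, 22, 23, 20, 12, 21, 19, 22, 34]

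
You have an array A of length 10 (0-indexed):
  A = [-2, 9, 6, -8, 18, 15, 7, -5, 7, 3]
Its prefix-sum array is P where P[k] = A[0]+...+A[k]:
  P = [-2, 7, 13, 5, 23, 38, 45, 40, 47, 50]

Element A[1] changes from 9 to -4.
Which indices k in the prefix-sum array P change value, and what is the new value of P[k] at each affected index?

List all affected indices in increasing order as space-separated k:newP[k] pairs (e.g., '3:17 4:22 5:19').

Answer: 1:-6 2:0 3:-8 4:10 5:25 6:32 7:27 8:34 9:37

Derivation:
P[k] = A[0] + ... + A[k]
P[k] includes A[1] iff k >= 1
Affected indices: 1, 2, ..., 9; delta = -13
  P[1]: 7 + -13 = -6
  P[2]: 13 + -13 = 0
  P[3]: 5 + -13 = -8
  P[4]: 23 + -13 = 10
  P[5]: 38 + -13 = 25
  P[6]: 45 + -13 = 32
  P[7]: 40 + -13 = 27
  P[8]: 47 + -13 = 34
  P[9]: 50 + -13 = 37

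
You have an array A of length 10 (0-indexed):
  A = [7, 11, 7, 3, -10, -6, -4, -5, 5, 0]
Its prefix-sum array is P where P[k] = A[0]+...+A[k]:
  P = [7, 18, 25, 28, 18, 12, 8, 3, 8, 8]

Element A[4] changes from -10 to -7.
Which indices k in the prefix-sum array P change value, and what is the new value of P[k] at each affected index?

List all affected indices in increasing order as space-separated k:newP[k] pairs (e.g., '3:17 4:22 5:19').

Answer: 4:21 5:15 6:11 7:6 8:11 9:11

Derivation:
P[k] = A[0] + ... + A[k]
P[k] includes A[4] iff k >= 4
Affected indices: 4, 5, ..., 9; delta = 3
  P[4]: 18 + 3 = 21
  P[5]: 12 + 3 = 15
  P[6]: 8 + 3 = 11
  P[7]: 3 + 3 = 6
  P[8]: 8 + 3 = 11
  P[9]: 8 + 3 = 11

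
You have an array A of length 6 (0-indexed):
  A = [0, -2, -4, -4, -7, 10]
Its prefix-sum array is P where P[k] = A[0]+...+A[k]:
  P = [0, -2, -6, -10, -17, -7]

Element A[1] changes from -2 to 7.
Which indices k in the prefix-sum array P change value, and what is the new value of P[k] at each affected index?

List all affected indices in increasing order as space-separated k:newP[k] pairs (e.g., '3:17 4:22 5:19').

P[k] = A[0] + ... + A[k]
P[k] includes A[1] iff k >= 1
Affected indices: 1, 2, ..., 5; delta = 9
  P[1]: -2 + 9 = 7
  P[2]: -6 + 9 = 3
  P[3]: -10 + 9 = -1
  P[4]: -17 + 9 = -8
  P[5]: -7 + 9 = 2

Answer: 1:7 2:3 3:-1 4:-8 5:2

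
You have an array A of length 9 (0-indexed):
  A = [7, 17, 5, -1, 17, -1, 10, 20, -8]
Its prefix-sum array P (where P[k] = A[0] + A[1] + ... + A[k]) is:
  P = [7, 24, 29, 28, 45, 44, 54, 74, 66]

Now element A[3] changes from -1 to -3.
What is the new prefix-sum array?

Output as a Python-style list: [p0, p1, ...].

Change: A[3] -1 -> -3, delta = -2
P[k] for k < 3: unchanged (A[3] not included)
P[k] for k >= 3: shift by delta = -2
  P[0] = 7 + 0 = 7
  P[1] = 24 + 0 = 24
  P[2] = 29 + 0 = 29
  P[3] = 28 + -2 = 26
  P[4] = 45 + -2 = 43
  P[5] = 44 + -2 = 42
  P[6] = 54 + -2 = 52
  P[7] = 74 + -2 = 72
  P[8] = 66 + -2 = 64

Answer: [7, 24, 29, 26, 43, 42, 52, 72, 64]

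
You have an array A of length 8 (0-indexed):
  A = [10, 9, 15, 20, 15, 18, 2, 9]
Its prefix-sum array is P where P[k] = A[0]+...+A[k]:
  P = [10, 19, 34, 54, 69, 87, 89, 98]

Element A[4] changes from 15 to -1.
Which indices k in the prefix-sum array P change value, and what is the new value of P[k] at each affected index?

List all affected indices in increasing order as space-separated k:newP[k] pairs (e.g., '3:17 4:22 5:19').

P[k] = A[0] + ... + A[k]
P[k] includes A[4] iff k >= 4
Affected indices: 4, 5, ..., 7; delta = -16
  P[4]: 69 + -16 = 53
  P[5]: 87 + -16 = 71
  P[6]: 89 + -16 = 73
  P[7]: 98 + -16 = 82

Answer: 4:53 5:71 6:73 7:82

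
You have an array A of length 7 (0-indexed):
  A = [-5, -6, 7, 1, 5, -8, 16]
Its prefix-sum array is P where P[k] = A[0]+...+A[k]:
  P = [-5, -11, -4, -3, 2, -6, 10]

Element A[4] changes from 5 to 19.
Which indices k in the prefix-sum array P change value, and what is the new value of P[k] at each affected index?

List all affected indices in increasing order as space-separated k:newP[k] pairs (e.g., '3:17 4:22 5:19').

P[k] = A[0] + ... + A[k]
P[k] includes A[4] iff k >= 4
Affected indices: 4, 5, ..., 6; delta = 14
  P[4]: 2 + 14 = 16
  P[5]: -6 + 14 = 8
  P[6]: 10 + 14 = 24

Answer: 4:16 5:8 6:24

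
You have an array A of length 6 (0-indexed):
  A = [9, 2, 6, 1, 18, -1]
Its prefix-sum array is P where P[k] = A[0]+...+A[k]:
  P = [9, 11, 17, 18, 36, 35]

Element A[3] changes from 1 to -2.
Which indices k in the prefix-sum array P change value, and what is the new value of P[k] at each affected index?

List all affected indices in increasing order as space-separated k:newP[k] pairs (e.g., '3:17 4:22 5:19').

Answer: 3:15 4:33 5:32

Derivation:
P[k] = A[0] + ... + A[k]
P[k] includes A[3] iff k >= 3
Affected indices: 3, 4, ..., 5; delta = -3
  P[3]: 18 + -3 = 15
  P[4]: 36 + -3 = 33
  P[5]: 35 + -3 = 32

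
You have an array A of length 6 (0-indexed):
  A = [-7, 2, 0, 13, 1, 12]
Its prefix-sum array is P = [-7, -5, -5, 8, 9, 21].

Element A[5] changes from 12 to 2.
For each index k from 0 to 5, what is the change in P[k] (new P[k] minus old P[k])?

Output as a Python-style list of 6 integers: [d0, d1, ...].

Answer: [0, 0, 0, 0, 0, -10]

Derivation:
Element change: A[5] 12 -> 2, delta = -10
For k < 5: P[k] unchanged, delta_P[k] = 0
For k >= 5: P[k] shifts by exactly -10
Delta array: [0, 0, 0, 0, 0, -10]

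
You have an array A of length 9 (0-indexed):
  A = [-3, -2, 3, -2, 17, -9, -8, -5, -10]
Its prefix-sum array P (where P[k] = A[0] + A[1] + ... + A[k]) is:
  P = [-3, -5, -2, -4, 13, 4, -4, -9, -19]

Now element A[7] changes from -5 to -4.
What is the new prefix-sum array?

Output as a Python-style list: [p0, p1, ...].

Change: A[7] -5 -> -4, delta = 1
P[k] for k < 7: unchanged (A[7] not included)
P[k] for k >= 7: shift by delta = 1
  P[0] = -3 + 0 = -3
  P[1] = -5 + 0 = -5
  P[2] = -2 + 0 = -2
  P[3] = -4 + 0 = -4
  P[4] = 13 + 0 = 13
  P[5] = 4 + 0 = 4
  P[6] = -4 + 0 = -4
  P[7] = -9 + 1 = -8
  P[8] = -19 + 1 = -18

Answer: [-3, -5, -2, -4, 13, 4, -4, -8, -18]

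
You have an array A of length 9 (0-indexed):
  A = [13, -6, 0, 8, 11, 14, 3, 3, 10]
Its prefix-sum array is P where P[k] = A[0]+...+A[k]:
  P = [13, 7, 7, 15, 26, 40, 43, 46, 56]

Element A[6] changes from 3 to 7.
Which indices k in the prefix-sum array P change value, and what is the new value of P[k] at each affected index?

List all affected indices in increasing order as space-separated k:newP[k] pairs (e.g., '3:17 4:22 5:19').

Answer: 6:47 7:50 8:60

Derivation:
P[k] = A[0] + ... + A[k]
P[k] includes A[6] iff k >= 6
Affected indices: 6, 7, ..., 8; delta = 4
  P[6]: 43 + 4 = 47
  P[7]: 46 + 4 = 50
  P[8]: 56 + 4 = 60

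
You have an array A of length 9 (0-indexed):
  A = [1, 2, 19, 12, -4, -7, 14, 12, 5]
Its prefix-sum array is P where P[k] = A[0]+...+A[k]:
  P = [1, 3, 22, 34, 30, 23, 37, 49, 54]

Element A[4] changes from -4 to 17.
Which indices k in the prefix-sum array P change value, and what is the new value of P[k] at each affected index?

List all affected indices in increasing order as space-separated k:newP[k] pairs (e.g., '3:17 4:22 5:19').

Answer: 4:51 5:44 6:58 7:70 8:75

Derivation:
P[k] = A[0] + ... + A[k]
P[k] includes A[4] iff k >= 4
Affected indices: 4, 5, ..., 8; delta = 21
  P[4]: 30 + 21 = 51
  P[5]: 23 + 21 = 44
  P[6]: 37 + 21 = 58
  P[7]: 49 + 21 = 70
  P[8]: 54 + 21 = 75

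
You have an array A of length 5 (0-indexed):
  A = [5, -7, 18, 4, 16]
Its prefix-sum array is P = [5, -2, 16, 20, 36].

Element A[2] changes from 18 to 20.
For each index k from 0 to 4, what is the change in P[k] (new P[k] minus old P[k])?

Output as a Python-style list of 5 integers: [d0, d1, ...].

Element change: A[2] 18 -> 20, delta = 2
For k < 2: P[k] unchanged, delta_P[k] = 0
For k >= 2: P[k] shifts by exactly 2
Delta array: [0, 0, 2, 2, 2]

Answer: [0, 0, 2, 2, 2]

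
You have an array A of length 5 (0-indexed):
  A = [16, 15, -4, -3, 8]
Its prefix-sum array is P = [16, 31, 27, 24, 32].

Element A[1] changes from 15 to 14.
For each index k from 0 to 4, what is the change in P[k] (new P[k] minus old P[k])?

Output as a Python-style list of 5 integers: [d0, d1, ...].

Answer: [0, -1, -1, -1, -1]

Derivation:
Element change: A[1] 15 -> 14, delta = -1
For k < 1: P[k] unchanged, delta_P[k] = 0
For k >= 1: P[k] shifts by exactly -1
Delta array: [0, -1, -1, -1, -1]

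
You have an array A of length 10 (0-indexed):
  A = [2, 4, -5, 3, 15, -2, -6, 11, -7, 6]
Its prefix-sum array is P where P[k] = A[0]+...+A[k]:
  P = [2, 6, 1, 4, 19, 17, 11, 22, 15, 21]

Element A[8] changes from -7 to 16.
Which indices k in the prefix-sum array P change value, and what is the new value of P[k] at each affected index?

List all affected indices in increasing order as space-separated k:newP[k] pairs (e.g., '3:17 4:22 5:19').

P[k] = A[0] + ... + A[k]
P[k] includes A[8] iff k >= 8
Affected indices: 8, 9, ..., 9; delta = 23
  P[8]: 15 + 23 = 38
  P[9]: 21 + 23 = 44

Answer: 8:38 9:44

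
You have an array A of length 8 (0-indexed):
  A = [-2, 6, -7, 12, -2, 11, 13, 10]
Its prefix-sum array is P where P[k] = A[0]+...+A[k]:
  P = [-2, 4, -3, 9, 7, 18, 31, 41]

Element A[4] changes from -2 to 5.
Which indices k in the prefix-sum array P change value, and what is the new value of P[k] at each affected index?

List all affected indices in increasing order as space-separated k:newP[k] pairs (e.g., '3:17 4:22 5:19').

P[k] = A[0] + ... + A[k]
P[k] includes A[4] iff k >= 4
Affected indices: 4, 5, ..., 7; delta = 7
  P[4]: 7 + 7 = 14
  P[5]: 18 + 7 = 25
  P[6]: 31 + 7 = 38
  P[7]: 41 + 7 = 48

Answer: 4:14 5:25 6:38 7:48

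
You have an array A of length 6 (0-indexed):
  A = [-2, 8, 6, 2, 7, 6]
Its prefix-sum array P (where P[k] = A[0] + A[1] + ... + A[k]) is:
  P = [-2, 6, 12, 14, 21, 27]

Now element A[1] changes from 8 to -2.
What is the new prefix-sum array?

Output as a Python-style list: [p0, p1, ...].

Answer: [-2, -4, 2, 4, 11, 17]

Derivation:
Change: A[1] 8 -> -2, delta = -10
P[k] for k < 1: unchanged (A[1] not included)
P[k] for k >= 1: shift by delta = -10
  P[0] = -2 + 0 = -2
  P[1] = 6 + -10 = -4
  P[2] = 12 + -10 = 2
  P[3] = 14 + -10 = 4
  P[4] = 21 + -10 = 11
  P[5] = 27 + -10 = 17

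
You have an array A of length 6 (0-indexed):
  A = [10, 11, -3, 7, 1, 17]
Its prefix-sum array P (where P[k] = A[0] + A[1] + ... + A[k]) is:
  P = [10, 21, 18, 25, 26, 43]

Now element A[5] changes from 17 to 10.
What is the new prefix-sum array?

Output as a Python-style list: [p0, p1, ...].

Answer: [10, 21, 18, 25, 26, 36]

Derivation:
Change: A[5] 17 -> 10, delta = -7
P[k] for k < 5: unchanged (A[5] not included)
P[k] for k >= 5: shift by delta = -7
  P[0] = 10 + 0 = 10
  P[1] = 21 + 0 = 21
  P[2] = 18 + 0 = 18
  P[3] = 25 + 0 = 25
  P[4] = 26 + 0 = 26
  P[5] = 43 + -7 = 36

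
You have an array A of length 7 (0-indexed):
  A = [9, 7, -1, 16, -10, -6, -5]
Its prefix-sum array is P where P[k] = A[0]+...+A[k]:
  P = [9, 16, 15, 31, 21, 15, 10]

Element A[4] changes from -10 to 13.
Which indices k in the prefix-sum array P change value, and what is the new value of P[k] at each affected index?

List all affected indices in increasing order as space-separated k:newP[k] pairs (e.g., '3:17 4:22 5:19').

P[k] = A[0] + ... + A[k]
P[k] includes A[4] iff k >= 4
Affected indices: 4, 5, ..., 6; delta = 23
  P[4]: 21 + 23 = 44
  P[5]: 15 + 23 = 38
  P[6]: 10 + 23 = 33

Answer: 4:44 5:38 6:33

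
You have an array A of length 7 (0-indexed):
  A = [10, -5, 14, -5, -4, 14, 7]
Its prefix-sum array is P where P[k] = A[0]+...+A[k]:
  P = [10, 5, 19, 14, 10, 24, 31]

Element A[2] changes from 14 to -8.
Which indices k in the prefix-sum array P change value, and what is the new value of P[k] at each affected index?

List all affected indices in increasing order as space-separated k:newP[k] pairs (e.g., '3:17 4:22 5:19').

P[k] = A[0] + ... + A[k]
P[k] includes A[2] iff k >= 2
Affected indices: 2, 3, ..., 6; delta = -22
  P[2]: 19 + -22 = -3
  P[3]: 14 + -22 = -8
  P[4]: 10 + -22 = -12
  P[5]: 24 + -22 = 2
  P[6]: 31 + -22 = 9

Answer: 2:-3 3:-8 4:-12 5:2 6:9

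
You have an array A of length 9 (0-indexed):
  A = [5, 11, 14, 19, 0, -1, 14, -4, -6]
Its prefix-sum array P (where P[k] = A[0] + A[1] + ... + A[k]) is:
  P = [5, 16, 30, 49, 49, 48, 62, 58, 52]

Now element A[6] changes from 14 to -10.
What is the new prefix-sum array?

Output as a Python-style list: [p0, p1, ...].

Answer: [5, 16, 30, 49, 49, 48, 38, 34, 28]

Derivation:
Change: A[6] 14 -> -10, delta = -24
P[k] for k < 6: unchanged (A[6] not included)
P[k] for k >= 6: shift by delta = -24
  P[0] = 5 + 0 = 5
  P[1] = 16 + 0 = 16
  P[2] = 30 + 0 = 30
  P[3] = 49 + 0 = 49
  P[4] = 49 + 0 = 49
  P[5] = 48 + 0 = 48
  P[6] = 62 + -24 = 38
  P[7] = 58 + -24 = 34
  P[8] = 52 + -24 = 28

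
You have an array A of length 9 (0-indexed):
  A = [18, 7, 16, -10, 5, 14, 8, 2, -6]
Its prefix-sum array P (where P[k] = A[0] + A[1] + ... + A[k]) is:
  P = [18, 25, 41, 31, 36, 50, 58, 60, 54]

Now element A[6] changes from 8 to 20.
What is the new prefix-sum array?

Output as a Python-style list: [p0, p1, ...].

Answer: [18, 25, 41, 31, 36, 50, 70, 72, 66]

Derivation:
Change: A[6] 8 -> 20, delta = 12
P[k] for k < 6: unchanged (A[6] not included)
P[k] for k >= 6: shift by delta = 12
  P[0] = 18 + 0 = 18
  P[1] = 25 + 0 = 25
  P[2] = 41 + 0 = 41
  P[3] = 31 + 0 = 31
  P[4] = 36 + 0 = 36
  P[5] = 50 + 0 = 50
  P[6] = 58 + 12 = 70
  P[7] = 60 + 12 = 72
  P[8] = 54 + 12 = 66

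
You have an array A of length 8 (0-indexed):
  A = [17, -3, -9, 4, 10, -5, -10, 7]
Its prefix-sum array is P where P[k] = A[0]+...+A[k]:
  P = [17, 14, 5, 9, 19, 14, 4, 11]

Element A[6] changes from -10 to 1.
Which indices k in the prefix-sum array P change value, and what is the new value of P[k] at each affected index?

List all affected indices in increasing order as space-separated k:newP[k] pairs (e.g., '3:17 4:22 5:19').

Answer: 6:15 7:22

Derivation:
P[k] = A[0] + ... + A[k]
P[k] includes A[6] iff k >= 6
Affected indices: 6, 7, ..., 7; delta = 11
  P[6]: 4 + 11 = 15
  P[7]: 11 + 11 = 22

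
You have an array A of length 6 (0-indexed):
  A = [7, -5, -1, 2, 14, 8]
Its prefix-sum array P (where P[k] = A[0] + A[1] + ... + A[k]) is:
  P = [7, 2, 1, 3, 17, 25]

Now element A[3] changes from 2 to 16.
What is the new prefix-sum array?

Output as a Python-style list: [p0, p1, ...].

Change: A[3] 2 -> 16, delta = 14
P[k] for k < 3: unchanged (A[3] not included)
P[k] for k >= 3: shift by delta = 14
  P[0] = 7 + 0 = 7
  P[1] = 2 + 0 = 2
  P[2] = 1 + 0 = 1
  P[3] = 3 + 14 = 17
  P[4] = 17 + 14 = 31
  P[5] = 25 + 14 = 39

Answer: [7, 2, 1, 17, 31, 39]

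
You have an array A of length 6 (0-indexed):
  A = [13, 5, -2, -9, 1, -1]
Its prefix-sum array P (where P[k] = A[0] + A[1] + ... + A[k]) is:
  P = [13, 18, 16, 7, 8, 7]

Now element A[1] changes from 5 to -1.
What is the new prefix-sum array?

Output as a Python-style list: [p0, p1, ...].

Answer: [13, 12, 10, 1, 2, 1]

Derivation:
Change: A[1] 5 -> -1, delta = -6
P[k] for k < 1: unchanged (A[1] not included)
P[k] for k >= 1: shift by delta = -6
  P[0] = 13 + 0 = 13
  P[1] = 18 + -6 = 12
  P[2] = 16 + -6 = 10
  P[3] = 7 + -6 = 1
  P[4] = 8 + -6 = 2
  P[5] = 7 + -6 = 1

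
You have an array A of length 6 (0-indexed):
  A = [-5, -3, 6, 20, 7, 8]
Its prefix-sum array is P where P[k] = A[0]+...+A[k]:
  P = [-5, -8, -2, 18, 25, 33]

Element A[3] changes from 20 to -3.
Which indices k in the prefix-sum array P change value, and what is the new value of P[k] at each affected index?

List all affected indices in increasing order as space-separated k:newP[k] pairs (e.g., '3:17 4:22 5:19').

P[k] = A[0] + ... + A[k]
P[k] includes A[3] iff k >= 3
Affected indices: 3, 4, ..., 5; delta = -23
  P[3]: 18 + -23 = -5
  P[4]: 25 + -23 = 2
  P[5]: 33 + -23 = 10

Answer: 3:-5 4:2 5:10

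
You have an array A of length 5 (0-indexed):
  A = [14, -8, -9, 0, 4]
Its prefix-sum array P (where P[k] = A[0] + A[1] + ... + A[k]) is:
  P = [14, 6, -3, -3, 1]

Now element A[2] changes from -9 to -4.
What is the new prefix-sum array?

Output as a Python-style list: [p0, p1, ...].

Change: A[2] -9 -> -4, delta = 5
P[k] for k < 2: unchanged (A[2] not included)
P[k] for k >= 2: shift by delta = 5
  P[0] = 14 + 0 = 14
  P[1] = 6 + 0 = 6
  P[2] = -3 + 5 = 2
  P[3] = -3 + 5 = 2
  P[4] = 1 + 5 = 6

Answer: [14, 6, 2, 2, 6]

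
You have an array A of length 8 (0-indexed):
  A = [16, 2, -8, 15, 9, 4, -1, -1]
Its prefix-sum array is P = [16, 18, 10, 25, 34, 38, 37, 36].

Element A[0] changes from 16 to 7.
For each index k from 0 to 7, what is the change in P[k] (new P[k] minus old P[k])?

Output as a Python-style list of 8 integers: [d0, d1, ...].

Element change: A[0] 16 -> 7, delta = -9
For k < 0: P[k] unchanged, delta_P[k] = 0
For k >= 0: P[k] shifts by exactly -9
Delta array: [-9, -9, -9, -9, -9, -9, -9, -9]

Answer: [-9, -9, -9, -9, -9, -9, -9, -9]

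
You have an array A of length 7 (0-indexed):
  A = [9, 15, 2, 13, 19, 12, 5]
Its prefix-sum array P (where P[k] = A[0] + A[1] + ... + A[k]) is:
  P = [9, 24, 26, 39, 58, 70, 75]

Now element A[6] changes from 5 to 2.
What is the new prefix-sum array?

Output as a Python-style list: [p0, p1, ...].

Answer: [9, 24, 26, 39, 58, 70, 72]

Derivation:
Change: A[6] 5 -> 2, delta = -3
P[k] for k < 6: unchanged (A[6] not included)
P[k] for k >= 6: shift by delta = -3
  P[0] = 9 + 0 = 9
  P[1] = 24 + 0 = 24
  P[2] = 26 + 0 = 26
  P[3] = 39 + 0 = 39
  P[4] = 58 + 0 = 58
  P[5] = 70 + 0 = 70
  P[6] = 75 + -3 = 72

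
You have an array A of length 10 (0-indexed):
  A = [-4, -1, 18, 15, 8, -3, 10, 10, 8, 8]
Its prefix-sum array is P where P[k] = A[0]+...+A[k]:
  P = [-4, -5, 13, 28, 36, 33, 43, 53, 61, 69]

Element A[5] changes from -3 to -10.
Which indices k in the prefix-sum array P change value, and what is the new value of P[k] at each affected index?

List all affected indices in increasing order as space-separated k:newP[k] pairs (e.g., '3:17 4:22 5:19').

P[k] = A[0] + ... + A[k]
P[k] includes A[5] iff k >= 5
Affected indices: 5, 6, ..., 9; delta = -7
  P[5]: 33 + -7 = 26
  P[6]: 43 + -7 = 36
  P[7]: 53 + -7 = 46
  P[8]: 61 + -7 = 54
  P[9]: 69 + -7 = 62

Answer: 5:26 6:36 7:46 8:54 9:62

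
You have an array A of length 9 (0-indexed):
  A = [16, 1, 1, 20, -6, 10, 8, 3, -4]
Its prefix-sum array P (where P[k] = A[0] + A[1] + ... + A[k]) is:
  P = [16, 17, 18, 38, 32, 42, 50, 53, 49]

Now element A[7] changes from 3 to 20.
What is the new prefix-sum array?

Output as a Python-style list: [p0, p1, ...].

Answer: [16, 17, 18, 38, 32, 42, 50, 70, 66]

Derivation:
Change: A[7] 3 -> 20, delta = 17
P[k] for k < 7: unchanged (A[7] not included)
P[k] for k >= 7: shift by delta = 17
  P[0] = 16 + 0 = 16
  P[1] = 17 + 0 = 17
  P[2] = 18 + 0 = 18
  P[3] = 38 + 0 = 38
  P[4] = 32 + 0 = 32
  P[5] = 42 + 0 = 42
  P[6] = 50 + 0 = 50
  P[7] = 53 + 17 = 70
  P[8] = 49 + 17 = 66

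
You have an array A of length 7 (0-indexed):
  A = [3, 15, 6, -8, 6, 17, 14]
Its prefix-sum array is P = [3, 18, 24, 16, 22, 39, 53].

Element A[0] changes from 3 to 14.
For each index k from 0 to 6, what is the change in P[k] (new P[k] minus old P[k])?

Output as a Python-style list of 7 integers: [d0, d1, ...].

Element change: A[0] 3 -> 14, delta = 11
For k < 0: P[k] unchanged, delta_P[k] = 0
For k >= 0: P[k] shifts by exactly 11
Delta array: [11, 11, 11, 11, 11, 11, 11]

Answer: [11, 11, 11, 11, 11, 11, 11]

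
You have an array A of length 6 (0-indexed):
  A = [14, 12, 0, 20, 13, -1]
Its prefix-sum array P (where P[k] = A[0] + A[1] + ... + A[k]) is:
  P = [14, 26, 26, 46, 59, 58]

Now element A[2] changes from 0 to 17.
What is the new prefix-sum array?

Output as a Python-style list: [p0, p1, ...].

Answer: [14, 26, 43, 63, 76, 75]

Derivation:
Change: A[2] 0 -> 17, delta = 17
P[k] for k < 2: unchanged (A[2] not included)
P[k] for k >= 2: shift by delta = 17
  P[0] = 14 + 0 = 14
  P[1] = 26 + 0 = 26
  P[2] = 26 + 17 = 43
  P[3] = 46 + 17 = 63
  P[4] = 59 + 17 = 76
  P[5] = 58 + 17 = 75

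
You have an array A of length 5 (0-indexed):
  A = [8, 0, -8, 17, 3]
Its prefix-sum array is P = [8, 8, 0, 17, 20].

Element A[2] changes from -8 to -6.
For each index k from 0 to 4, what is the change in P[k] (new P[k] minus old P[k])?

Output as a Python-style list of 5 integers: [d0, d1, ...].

Element change: A[2] -8 -> -6, delta = 2
For k < 2: P[k] unchanged, delta_P[k] = 0
For k >= 2: P[k] shifts by exactly 2
Delta array: [0, 0, 2, 2, 2]

Answer: [0, 0, 2, 2, 2]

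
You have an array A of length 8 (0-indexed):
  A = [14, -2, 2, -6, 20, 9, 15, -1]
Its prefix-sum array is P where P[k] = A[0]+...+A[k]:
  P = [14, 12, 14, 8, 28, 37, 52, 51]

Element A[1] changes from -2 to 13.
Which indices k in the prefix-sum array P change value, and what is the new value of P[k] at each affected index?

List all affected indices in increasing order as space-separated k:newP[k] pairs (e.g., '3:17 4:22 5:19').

P[k] = A[0] + ... + A[k]
P[k] includes A[1] iff k >= 1
Affected indices: 1, 2, ..., 7; delta = 15
  P[1]: 12 + 15 = 27
  P[2]: 14 + 15 = 29
  P[3]: 8 + 15 = 23
  P[4]: 28 + 15 = 43
  P[5]: 37 + 15 = 52
  P[6]: 52 + 15 = 67
  P[7]: 51 + 15 = 66

Answer: 1:27 2:29 3:23 4:43 5:52 6:67 7:66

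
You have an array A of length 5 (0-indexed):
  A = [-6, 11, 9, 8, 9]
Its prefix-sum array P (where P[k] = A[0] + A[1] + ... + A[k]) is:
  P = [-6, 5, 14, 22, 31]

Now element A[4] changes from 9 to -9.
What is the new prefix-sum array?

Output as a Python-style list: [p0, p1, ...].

Answer: [-6, 5, 14, 22, 13]

Derivation:
Change: A[4] 9 -> -9, delta = -18
P[k] for k < 4: unchanged (A[4] not included)
P[k] for k >= 4: shift by delta = -18
  P[0] = -6 + 0 = -6
  P[1] = 5 + 0 = 5
  P[2] = 14 + 0 = 14
  P[3] = 22 + 0 = 22
  P[4] = 31 + -18 = 13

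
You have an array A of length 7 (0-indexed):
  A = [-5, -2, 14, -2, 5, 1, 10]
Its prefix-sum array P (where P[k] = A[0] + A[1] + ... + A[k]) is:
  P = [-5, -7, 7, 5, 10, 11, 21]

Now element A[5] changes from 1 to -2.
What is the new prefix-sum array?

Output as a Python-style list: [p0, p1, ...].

Answer: [-5, -7, 7, 5, 10, 8, 18]

Derivation:
Change: A[5] 1 -> -2, delta = -3
P[k] for k < 5: unchanged (A[5] not included)
P[k] for k >= 5: shift by delta = -3
  P[0] = -5 + 0 = -5
  P[1] = -7 + 0 = -7
  P[2] = 7 + 0 = 7
  P[3] = 5 + 0 = 5
  P[4] = 10 + 0 = 10
  P[5] = 11 + -3 = 8
  P[6] = 21 + -3 = 18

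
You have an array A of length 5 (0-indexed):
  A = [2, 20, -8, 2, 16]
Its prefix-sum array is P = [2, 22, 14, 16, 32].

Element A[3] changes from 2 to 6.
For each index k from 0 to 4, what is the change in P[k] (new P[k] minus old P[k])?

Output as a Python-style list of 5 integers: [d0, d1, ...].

Answer: [0, 0, 0, 4, 4]

Derivation:
Element change: A[3] 2 -> 6, delta = 4
For k < 3: P[k] unchanged, delta_P[k] = 0
For k >= 3: P[k] shifts by exactly 4
Delta array: [0, 0, 0, 4, 4]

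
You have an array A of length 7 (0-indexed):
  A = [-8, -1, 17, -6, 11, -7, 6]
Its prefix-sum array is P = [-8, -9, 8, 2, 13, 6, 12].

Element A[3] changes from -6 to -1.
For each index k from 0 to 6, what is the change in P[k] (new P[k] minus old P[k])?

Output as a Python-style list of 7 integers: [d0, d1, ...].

Element change: A[3] -6 -> -1, delta = 5
For k < 3: P[k] unchanged, delta_P[k] = 0
For k >= 3: P[k] shifts by exactly 5
Delta array: [0, 0, 0, 5, 5, 5, 5]

Answer: [0, 0, 0, 5, 5, 5, 5]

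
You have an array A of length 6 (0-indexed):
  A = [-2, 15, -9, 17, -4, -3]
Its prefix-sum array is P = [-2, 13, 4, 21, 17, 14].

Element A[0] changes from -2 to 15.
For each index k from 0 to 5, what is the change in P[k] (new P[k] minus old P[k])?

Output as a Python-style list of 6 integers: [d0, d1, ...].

Element change: A[0] -2 -> 15, delta = 17
For k < 0: P[k] unchanged, delta_P[k] = 0
For k >= 0: P[k] shifts by exactly 17
Delta array: [17, 17, 17, 17, 17, 17]

Answer: [17, 17, 17, 17, 17, 17]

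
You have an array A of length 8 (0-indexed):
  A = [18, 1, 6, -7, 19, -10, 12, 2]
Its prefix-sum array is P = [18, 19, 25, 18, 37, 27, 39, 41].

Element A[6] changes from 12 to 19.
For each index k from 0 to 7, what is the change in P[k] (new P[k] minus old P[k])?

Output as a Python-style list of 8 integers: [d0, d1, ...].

Answer: [0, 0, 0, 0, 0, 0, 7, 7]

Derivation:
Element change: A[6] 12 -> 19, delta = 7
For k < 6: P[k] unchanged, delta_P[k] = 0
For k >= 6: P[k] shifts by exactly 7
Delta array: [0, 0, 0, 0, 0, 0, 7, 7]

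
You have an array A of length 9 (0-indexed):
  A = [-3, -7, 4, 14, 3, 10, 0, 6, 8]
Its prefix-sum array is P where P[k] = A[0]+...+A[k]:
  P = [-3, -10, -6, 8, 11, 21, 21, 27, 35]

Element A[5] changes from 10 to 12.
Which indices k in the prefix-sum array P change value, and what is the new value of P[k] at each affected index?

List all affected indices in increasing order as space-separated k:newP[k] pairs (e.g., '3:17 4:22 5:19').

P[k] = A[0] + ... + A[k]
P[k] includes A[5] iff k >= 5
Affected indices: 5, 6, ..., 8; delta = 2
  P[5]: 21 + 2 = 23
  P[6]: 21 + 2 = 23
  P[7]: 27 + 2 = 29
  P[8]: 35 + 2 = 37

Answer: 5:23 6:23 7:29 8:37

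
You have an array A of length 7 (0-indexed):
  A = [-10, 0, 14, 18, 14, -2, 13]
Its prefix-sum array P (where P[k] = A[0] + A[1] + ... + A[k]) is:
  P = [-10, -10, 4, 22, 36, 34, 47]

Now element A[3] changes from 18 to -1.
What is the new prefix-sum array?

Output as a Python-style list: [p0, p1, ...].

Change: A[3] 18 -> -1, delta = -19
P[k] for k < 3: unchanged (A[3] not included)
P[k] for k >= 3: shift by delta = -19
  P[0] = -10 + 0 = -10
  P[1] = -10 + 0 = -10
  P[2] = 4 + 0 = 4
  P[3] = 22 + -19 = 3
  P[4] = 36 + -19 = 17
  P[5] = 34 + -19 = 15
  P[6] = 47 + -19 = 28

Answer: [-10, -10, 4, 3, 17, 15, 28]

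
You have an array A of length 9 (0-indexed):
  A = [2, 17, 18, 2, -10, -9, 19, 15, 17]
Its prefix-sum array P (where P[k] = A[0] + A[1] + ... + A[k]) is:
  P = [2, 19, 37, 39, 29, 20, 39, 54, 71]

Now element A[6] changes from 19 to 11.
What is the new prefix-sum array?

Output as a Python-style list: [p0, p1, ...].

Change: A[6] 19 -> 11, delta = -8
P[k] for k < 6: unchanged (A[6] not included)
P[k] for k >= 6: shift by delta = -8
  P[0] = 2 + 0 = 2
  P[1] = 19 + 0 = 19
  P[2] = 37 + 0 = 37
  P[3] = 39 + 0 = 39
  P[4] = 29 + 0 = 29
  P[5] = 20 + 0 = 20
  P[6] = 39 + -8 = 31
  P[7] = 54 + -8 = 46
  P[8] = 71 + -8 = 63

Answer: [2, 19, 37, 39, 29, 20, 31, 46, 63]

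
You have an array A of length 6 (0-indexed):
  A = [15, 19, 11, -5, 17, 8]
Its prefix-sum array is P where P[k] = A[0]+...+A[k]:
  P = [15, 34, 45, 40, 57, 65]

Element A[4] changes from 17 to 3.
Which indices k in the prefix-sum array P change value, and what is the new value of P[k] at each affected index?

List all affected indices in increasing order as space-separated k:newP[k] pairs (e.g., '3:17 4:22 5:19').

P[k] = A[0] + ... + A[k]
P[k] includes A[4] iff k >= 4
Affected indices: 4, 5, ..., 5; delta = -14
  P[4]: 57 + -14 = 43
  P[5]: 65 + -14 = 51

Answer: 4:43 5:51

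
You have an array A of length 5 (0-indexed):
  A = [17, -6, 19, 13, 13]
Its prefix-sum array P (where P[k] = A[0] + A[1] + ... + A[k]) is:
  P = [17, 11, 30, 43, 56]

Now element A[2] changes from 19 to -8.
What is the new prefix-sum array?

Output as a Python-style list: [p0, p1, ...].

Answer: [17, 11, 3, 16, 29]

Derivation:
Change: A[2] 19 -> -8, delta = -27
P[k] for k < 2: unchanged (A[2] not included)
P[k] for k >= 2: shift by delta = -27
  P[0] = 17 + 0 = 17
  P[1] = 11 + 0 = 11
  P[2] = 30 + -27 = 3
  P[3] = 43 + -27 = 16
  P[4] = 56 + -27 = 29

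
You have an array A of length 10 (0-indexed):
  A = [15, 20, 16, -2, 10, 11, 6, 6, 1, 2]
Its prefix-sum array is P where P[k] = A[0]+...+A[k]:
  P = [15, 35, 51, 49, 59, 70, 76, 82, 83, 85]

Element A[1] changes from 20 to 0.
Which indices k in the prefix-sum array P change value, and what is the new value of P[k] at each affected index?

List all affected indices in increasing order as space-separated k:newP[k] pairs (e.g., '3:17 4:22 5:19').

Answer: 1:15 2:31 3:29 4:39 5:50 6:56 7:62 8:63 9:65

Derivation:
P[k] = A[0] + ... + A[k]
P[k] includes A[1] iff k >= 1
Affected indices: 1, 2, ..., 9; delta = -20
  P[1]: 35 + -20 = 15
  P[2]: 51 + -20 = 31
  P[3]: 49 + -20 = 29
  P[4]: 59 + -20 = 39
  P[5]: 70 + -20 = 50
  P[6]: 76 + -20 = 56
  P[7]: 82 + -20 = 62
  P[8]: 83 + -20 = 63
  P[9]: 85 + -20 = 65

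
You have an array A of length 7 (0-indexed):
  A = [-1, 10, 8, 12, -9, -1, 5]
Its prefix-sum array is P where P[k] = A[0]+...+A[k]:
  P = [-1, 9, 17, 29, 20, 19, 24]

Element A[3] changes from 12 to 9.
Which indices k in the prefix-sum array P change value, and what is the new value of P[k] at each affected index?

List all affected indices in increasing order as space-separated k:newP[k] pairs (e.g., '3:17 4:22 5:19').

Answer: 3:26 4:17 5:16 6:21

Derivation:
P[k] = A[0] + ... + A[k]
P[k] includes A[3] iff k >= 3
Affected indices: 3, 4, ..., 6; delta = -3
  P[3]: 29 + -3 = 26
  P[4]: 20 + -3 = 17
  P[5]: 19 + -3 = 16
  P[6]: 24 + -3 = 21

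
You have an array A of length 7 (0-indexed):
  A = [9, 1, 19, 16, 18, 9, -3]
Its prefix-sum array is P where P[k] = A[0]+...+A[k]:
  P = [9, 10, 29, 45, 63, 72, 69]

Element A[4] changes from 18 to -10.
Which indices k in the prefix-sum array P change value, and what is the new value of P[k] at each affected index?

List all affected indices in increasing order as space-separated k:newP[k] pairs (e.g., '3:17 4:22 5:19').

P[k] = A[0] + ... + A[k]
P[k] includes A[4] iff k >= 4
Affected indices: 4, 5, ..., 6; delta = -28
  P[4]: 63 + -28 = 35
  P[5]: 72 + -28 = 44
  P[6]: 69 + -28 = 41

Answer: 4:35 5:44 6:41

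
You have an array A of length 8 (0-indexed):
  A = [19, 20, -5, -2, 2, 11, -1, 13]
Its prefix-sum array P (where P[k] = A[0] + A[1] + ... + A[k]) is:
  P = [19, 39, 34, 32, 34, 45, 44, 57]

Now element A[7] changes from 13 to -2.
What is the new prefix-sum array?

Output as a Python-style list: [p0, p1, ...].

Change: A[7] 13 -> -2, delta = -15
P[k] for k < 7: unchanged (A[7] not included)
P[k] for k >= 7: shift by delta = -15
  P[0] = 19 + 0 = 19
  P[1] = 39 + 0 = 39
  P[2] = 34 + 0 = 34
  P[3] = 32 + 0 = 32
  P[4] = 34 + 0 = 34
  P[5] = 45 + 0 = 45
  P[6] = 44 + 0 = 44
  P[7] = 57 + -15 = 42

Answer: [19, 39, 34, 32, 34, 45, 44, 42]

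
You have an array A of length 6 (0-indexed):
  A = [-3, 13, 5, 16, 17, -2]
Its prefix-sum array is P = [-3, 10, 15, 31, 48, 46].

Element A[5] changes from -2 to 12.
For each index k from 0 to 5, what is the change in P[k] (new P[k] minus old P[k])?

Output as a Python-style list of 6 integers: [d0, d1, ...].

Answer: [0, 0, 0, 0, 0, 14]

Derivation:
Element change: A[5] -2 -> 12, delta = 14
For k < 5: P[k] unchanged, delta_P[k] = 0
For k >= 5: P[k] shifts by exactly 14
Delta array: [0, 0, 0, 0, 0, 14]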